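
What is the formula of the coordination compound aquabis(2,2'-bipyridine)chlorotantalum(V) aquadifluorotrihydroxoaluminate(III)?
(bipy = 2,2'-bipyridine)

Cation [Ta…]: ligand charges -1, Ta(V) ⇒ ion charge 4+.
Anion [Al…]: ligand charges -5, Al(III) ⇒ ion charge 2−.

[Ta(bipy)2Cl(H2O)][AlF2(H2O)(OH)3]2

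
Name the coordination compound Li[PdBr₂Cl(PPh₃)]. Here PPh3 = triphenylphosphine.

lithium dibromochloro(triphenylphosphine)palladate(II)

The 1 lithium counter-ion carries a total charge of +1, so each complex ion is 1−.
Ligand charges: 2×bromo (-1 each), 1×triphenylphosphine (neutral), 1×chloro (-1 each); total -3. So Pd + (-3) = 1−, giving Pd = +2.
Ligands are named alphabetically: bromo before chloro before triphenylphosphine.
The complex ion is anionic, so palladium takes the -ate form palladate(II).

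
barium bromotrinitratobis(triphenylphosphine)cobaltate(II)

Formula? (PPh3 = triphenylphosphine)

Ligands: 1 bromo (Br, -1), 3 nitrato (NO3, -1), 2 triphenylphosphine (PPh3, neutral). Ligand charge sum = -4.
With Co in oxidation state +2, the complex ion is [Co...]^2−.
Charge balance with barium (+2) requires 1 complex ion per 1 barium.

Ba[CoBr(NO3)3(PPh3)2]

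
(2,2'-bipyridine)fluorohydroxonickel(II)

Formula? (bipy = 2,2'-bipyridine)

[Ni(bipy)F(OH)]

Ligands: 1 2,2'-bipyridine (bipy, neutral), 1 fluoro (F, -1), 1 hydroxo (OH, -1). Ligand charge sum = -2.
With Ni in oxidation state +2, the complex ion is [Ni...].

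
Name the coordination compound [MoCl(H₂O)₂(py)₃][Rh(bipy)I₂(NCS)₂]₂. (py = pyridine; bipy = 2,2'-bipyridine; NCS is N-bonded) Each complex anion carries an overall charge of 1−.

Both ions are complex: the cation is named first with the plain metal name, the anion second with the -ate form; each ion's ligands are alphabetised independently.
The complex anion is given as 1−; its ligand charges sum to -4, so Rh = +3.
With 2 anions per cation, the cation must be 2×1 = 2+.
Cation: ligand charges sum to -1; for the ion to be 2+, Mo = +3.

diaquachlorotris(pyridine)molybdenum(III) (2,2'-bipyridine)diiododiisothiocyanatorhodate(III)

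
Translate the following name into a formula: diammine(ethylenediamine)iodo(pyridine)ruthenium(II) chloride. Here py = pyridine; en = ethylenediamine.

[Ru(en)I(NH3)2(py)]Cl

Ligands: 1 pyridine (py, neutral), 1 ethylenediamine (en, neutral), 1 iodo (I, -1), 2 ammine (NH3, neutral). Ligand charge sum = -1.
Charge balance with chloride (-1) requires 1 complex ion per 1 chloride.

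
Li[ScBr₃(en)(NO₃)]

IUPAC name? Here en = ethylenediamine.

The 1 lithium counter-ion carries a total charge of +1, so each complex ion is 1−.
Ligand charges: 1×nitrato (-1 each), 1×ethylenediamine (neutral), 3×bromo (-1 each); total -4. So Sc + (-4) = 1−, giving Sc = +3.
The complex ion is anionic, so scandium takes the -ate form scandate(III).

lithium tribromo(ethylenediamine)nitratoscandate(III)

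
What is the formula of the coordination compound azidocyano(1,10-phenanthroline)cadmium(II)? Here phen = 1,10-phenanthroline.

[Cd(CN)(N3)(phen)]

Ligands: 1 1,10-phenanthroline (phen, neutral), 1 cyano (CN, -1), 1 azido (N3, -1). Ligand charge sum = -2.
With Cd in oxidation state +2, the complex ion is [Cd...].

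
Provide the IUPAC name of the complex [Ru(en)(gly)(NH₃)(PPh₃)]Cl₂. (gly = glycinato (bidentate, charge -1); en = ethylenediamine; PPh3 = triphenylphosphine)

The 2 chloride counter-ions carry a total charge of -2, so each complex ion is 2+.
Ligand charges: 1×glycinato (-1 each), 1×ammine (neutral), 1×ethylenediamine (neutral), 1×triphenylphosphine (neutral); total -1. So Ru + (-1) = 2+, giving Ru = +3.
Ligands are named alphabetically: ammine before ethylenediamine before glycinato before triphenylphosphine.

ammine(ethylenediamine)(glycinato)(triphenylphosphine)ruthenium(III) chloride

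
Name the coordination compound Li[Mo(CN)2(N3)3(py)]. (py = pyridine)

The 1 lithium counter-ion carries a total charge of +1, so each complex ion is 1−.
Ligand charges: 2×cyano (-1 each), 1×pyridine (neutral), 3×azido (-1 each); total -5. So Mo + (-5) = 1−, giving Mo = +4.
Ligands are named alphabetically: azido before cyano before pyridine.
The complex ion is anionic, so molybdenum takes the -ate form molybdate(IV).

lithium triazidodicyano(pyridine)molybdate(IV)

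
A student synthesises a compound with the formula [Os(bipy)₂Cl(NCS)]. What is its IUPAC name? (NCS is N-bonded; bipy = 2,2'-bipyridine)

bis(2,2'-bipyridine)chloroisothiocyanatoosmium(II)

There is no counter-ion, so the complex is neutral overall.
Ligand charges: 1×isothiocyanato (-1 each), 1×chloro (-1 each), 2×2,2'-bipyridine (neutral); total -2. So Os + (-2) = 0, giving Os = +2.
Ligands are named alphabetically: bipyridine before chloro before isothiocyanato.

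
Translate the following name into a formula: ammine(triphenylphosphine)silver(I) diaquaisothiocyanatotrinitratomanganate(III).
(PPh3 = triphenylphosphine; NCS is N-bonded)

Cation [Ag…]: ligand charges 0, Ag(I) ⇒ ion charge 1+.
Anion [Mn…]: ligand charges -4, Mn(III) ⇒ ion charge 1−.

[Ag(NH3)(PPh3)][Mn(H2O)2(NCS)(NO3)3]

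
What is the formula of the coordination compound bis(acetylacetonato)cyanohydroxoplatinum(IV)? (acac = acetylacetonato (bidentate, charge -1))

[Pt(acac)2(CN)(OH)]

Ligands: 1 cyano (CN, -1), 2 acetylacetonato (acac, -1), 1 hydroxo (OH, -1). Ligand charge sum = -4.
With Pt in oxidation state +4, the complex ion is [Pt...].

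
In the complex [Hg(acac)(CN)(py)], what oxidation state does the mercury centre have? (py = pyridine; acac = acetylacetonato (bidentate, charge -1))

+2

No counter-ion: the bracketed complex is neutral.
Ligand charges: 1×py neutral; 1×CN = -1; 1×acac = -1; sum -2.
Hg + (-2) = 0 ⇒ Hg is +2.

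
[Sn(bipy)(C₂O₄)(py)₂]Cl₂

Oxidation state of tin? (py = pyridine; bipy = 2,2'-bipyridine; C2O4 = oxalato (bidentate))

2 chloride outside the brackets (-1 each) → the complex ion is 2+.
Ligand charges: 2×py neutral; 1×bipy neutral; 1×C2O4 = -2; sum -2.
Sn + (-2) = 2+ ⇒ Sn is +4.

+4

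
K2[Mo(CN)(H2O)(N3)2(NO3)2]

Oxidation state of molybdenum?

2 potassium outside the brackets (+1 each) → the complex ion is 2−.
Ligand charges: 2×NO3 = -2; 1×CN = -1; 1×H2O neutral; 2×N3 = -2; sum -5.
Mo + (-5) = 2− ⇒ Mo is +3.

+3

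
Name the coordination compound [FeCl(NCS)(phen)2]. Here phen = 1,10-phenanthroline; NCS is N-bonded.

chloroisothiocyanatobis(1,10-phenanthroline)iron(II)

There is no counter-ion, so the complex is neutral overall.
Ligand charges: 2×1,10-phenanthroline (neutral), 1×isothiocyanato (-1 each), 1×chloro (-1 each); total -2. So Fe + (-2) = 0, giving Fe = +2.
Ligands are named alphabetically: chloro before isothiocyanato before phenanthroline.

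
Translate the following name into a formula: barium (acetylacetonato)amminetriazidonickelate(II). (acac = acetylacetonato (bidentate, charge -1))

Ba[Ni(acac)(N3)3(NH3)]

Ligands: 1 ammine (NH3, neutral), 1 acetylacetonato (acac, -1), 3 azido (N3, -1). Ligand charge sum = -4.
Charge balance with barium (+2) requires 1 complex ion per 1 barium.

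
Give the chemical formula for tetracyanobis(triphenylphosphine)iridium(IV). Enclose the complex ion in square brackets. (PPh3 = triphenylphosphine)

[Ir(CN)4(PPh3)2]

Ligands: 4 cyano (CN, -1), 2 triphenylphosphine (PPh3, neutral). Ligand charge sum = -4.
With Ir in oxidation state +4, the complex ion is [Ir...].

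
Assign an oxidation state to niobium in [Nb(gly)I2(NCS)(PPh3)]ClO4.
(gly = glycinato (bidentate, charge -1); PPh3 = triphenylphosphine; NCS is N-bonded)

1 perchlorate outside the brackets (-1 each) → the complex ion is 1+.
Ligand charges: 2×I = -2; 1×gly = -1; 1×PPh3 neutral; 1×NCS = -1; sum -4.
Nb + (-4) = 1+ ⇒ Nb is +5.

+5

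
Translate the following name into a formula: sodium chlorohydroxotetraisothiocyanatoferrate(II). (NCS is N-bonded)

Na4[FeCl(NCS)4(OH)]

Ligands: 1 chloro (Cl, -1), 1 hydroxo (OH, -1), 4 isothiocyanato (NCS, -1). Ligand charge sum = -6.
With Fe in oxidation state +2, the complex ion is [Fe...]^4−.
Charge balance with sodium (+1) requires 1 complex ion per 4 sodium.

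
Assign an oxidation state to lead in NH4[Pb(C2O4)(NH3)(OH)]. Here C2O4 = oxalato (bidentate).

1 ammonium outside the brackets (+1 each) → the complex ion is 1−.
Ligand charges: 1×NH3 neutral; 1×OH = -1; 1×C2O4 = -2; sum -3.
Pb + (-3) = 1− ⇒ Pb is +2.

+2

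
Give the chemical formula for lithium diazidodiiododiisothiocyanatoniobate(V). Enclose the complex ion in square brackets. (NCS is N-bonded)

Ligands: 2 iodo (I, -1), 2 azido (N3, -1), 2 isothiocyanato (NCS, -1). Ligand charge sum = -6.
With Nb in oxidation state +5, the complex ion is [Nb...]^1−.
Charge balance with lithium (+1) requires 1 complex ion per 1 lithium.

Li[NbI2(N3)2(NCS)2]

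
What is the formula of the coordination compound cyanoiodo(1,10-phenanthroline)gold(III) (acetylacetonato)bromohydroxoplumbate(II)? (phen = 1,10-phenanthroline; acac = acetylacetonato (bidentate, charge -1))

Cation [Au…]: ligand charges -2, Au(III) ⇒ ion charge 1+.
Anion [Pb…]: ligand charges -3, Pb(II) ⇒ ion charge 1−.
One 1+ cation balances one 1− anion.

[Au(CN)I(phen)][Pb(acac)Br(OH)]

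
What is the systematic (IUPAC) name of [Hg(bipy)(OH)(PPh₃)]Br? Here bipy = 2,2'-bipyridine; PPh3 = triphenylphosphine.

(2,2'-bipyridine)hydroxo(triphenylphosphine)mercury(II) bromide

The 1 bromide counter-ion carries a total charge of -1, so each complex ion is 1+.
Ligand charges: 1×2,2'-bipyridine (neutral), 1×hydroxo (-1 each), 1×triphenylphosphine (neutral); total -1. So Hg + (-1) = 1+, giving Hg = +2.
Ligands are named alphabetically: bipyridine before hydroxo before triphenylphosphine.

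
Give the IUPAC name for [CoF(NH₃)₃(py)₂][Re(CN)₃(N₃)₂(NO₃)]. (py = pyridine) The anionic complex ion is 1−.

triamminefluorobis(pyridine)cobalt(II) diazidotricyanonitratorhenate(V)

Both ions are complex: the cation is named first with the plain metal name, the anion second with the -ate form; each ion's ligands are alphabetised independently.
The complex anion is given as 1−; its ligand charges sum to -6, so Re = +5.
A 1:1 salt means the cation carries the equal and opposite charge, 1+.
Cation: ligand charges sum to -1; for the ion to be 1+, Co = +2.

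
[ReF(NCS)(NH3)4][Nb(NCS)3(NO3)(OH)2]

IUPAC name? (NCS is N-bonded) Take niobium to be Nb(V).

tetraamminefluoroisothiocyanatorhenium(III) dihydroxotriisothiocyanatonitratoniobate(V)

Both ions are complex: the cation is named first with the plain metal name, the anion second with the -ate form; each ion's ligands are alphabetised independently.
Nb is given as +5; the anion's ligand charges sum to -6, so the complex anion is 1−.
A 1:1 salt means the cation carries the equal and opposite charge, 1+.
Cation: ligand charges sum to -2; for the ion to be 1+, Re = +3.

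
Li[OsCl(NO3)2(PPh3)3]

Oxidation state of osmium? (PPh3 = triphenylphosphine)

1 lithium outside the brackets (+1 each) → the complex ion is 1−.
Ligand charges: 2×NO3 = -2; 3×PPh3 neutral; 1×Cl = -1; sum -3.
Os + (-3) = 1− ⇒ Os is +2.

+2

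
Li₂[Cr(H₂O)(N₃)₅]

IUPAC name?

The 2 lithium counter-ions carry a total charge of +2, so each complex ion is 2−.
Ligand charges: 1×aqua (neutral), 5×azido (-1 each); total -5. So Cr + (-5) = 2−, giving Cr = +3.
Ligands are named alphabetically: aqua before azido.
The complex ion is anionic, so chromium takes the -ate form chromate(III).

lithium aquapentaazidochromate(III)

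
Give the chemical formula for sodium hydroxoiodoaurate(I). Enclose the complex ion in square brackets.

Na[AuI(OH)]

Ligands: 1 iodo (I, -1), 1 hydroxo (OH, -1). Ligand charge sum = -2.
With Au in oxidation state +1, the complex ion is [Au...]^1−.
Charge balance with sodium (+1) requires 1 complex ion per 1 sodium.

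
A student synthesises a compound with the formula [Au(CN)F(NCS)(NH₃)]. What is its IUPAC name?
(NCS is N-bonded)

amminecyanofluoroisothiocyanatogold(III)

There is no counter-ion, so the complex is neutral overall.
Ligand charges: 1×isothiocyanato (-1 each), 1×ammine (neutral), 1×fluoro (-1 each), 1×cyano (-1 each); total -3. So Au + (-3) = 0, giving Au = +3.
Ligands are named alphabetically: ammine before cyano before fluoro before isothiocyanato.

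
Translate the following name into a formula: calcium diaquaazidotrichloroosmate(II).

Ca[OsCl3(H2O)2(N3)]

Ligands: 3 chloro (Cl, -1), 2 aqua (H2O, neutral), 1 azido (N3, -1). Ligand charge sum = -4.
Charge balance with calcium (+2) requires 1 complex ion per 1 calcium.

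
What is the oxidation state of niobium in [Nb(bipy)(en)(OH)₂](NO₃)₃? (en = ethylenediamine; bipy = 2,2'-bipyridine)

3 nitrate outside the brackets (-1 each) → the complex ion is 3+.
Ligand charges: 2×OH = -2; 1×en neutral; 1×bipy neutral; sum -2.
Nb + (-2) = 3+ ⇒ Nb is +5.

+5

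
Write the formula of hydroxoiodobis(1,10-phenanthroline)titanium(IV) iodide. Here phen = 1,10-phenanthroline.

[TiI(OH)(phen)2]I2

Ligands: 1 hydroxo (OH, -1), 2 1,10-phenanthroline (phen, neutral), 1 iodo (I, -1). Ligand charge sum = -2.
With Ti in oxidation state +4, the complex ion is [Ti...]^2+.
Charge balance with iodide (-1) requires 1 complex ion per 2 iodide.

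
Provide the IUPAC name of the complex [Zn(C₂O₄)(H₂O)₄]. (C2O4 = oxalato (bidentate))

There is no counter-ion, so the complex is neutral overall.
Ligand charges: 1×oxalato (-2 each), 4×aqua (neutral); total -2. So Zn + (-2) = 0, giving Zn = +2.
Ligands are named alphabetically: aqua before oxalato.

tetraaquaoxalatozinc(II)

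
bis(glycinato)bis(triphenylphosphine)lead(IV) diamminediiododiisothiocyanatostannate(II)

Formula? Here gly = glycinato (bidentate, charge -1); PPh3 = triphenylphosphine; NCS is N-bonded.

Cation [Pb…]: ligand charges -2, Pb(IV) ⇒ ion charge 2+.
Anion [Sn…]: ligand charges -4, Sn(II) ⇒ ion charge 2−.
One 2+ cation balances one 2− anion.

[Pb(gly)2(PPh3)2][SnI2(NCS)2(NH3)2]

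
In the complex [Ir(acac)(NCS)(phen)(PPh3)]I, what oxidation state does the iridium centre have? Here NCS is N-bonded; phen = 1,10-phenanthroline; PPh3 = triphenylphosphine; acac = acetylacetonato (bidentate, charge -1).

+3

1 iodide outside the brackets (-1 each) → the complex ion is 1+.
Ligand charges: 1×NCS = -1; 1×phen neutral; 1×PPh3 neutral; 1×acac = -1; sum -2.
Ir + (-2) = 1+ ⇒ Ir is +3.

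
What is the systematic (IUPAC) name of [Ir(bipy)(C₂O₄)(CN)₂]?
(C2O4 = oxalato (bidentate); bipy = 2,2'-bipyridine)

There is no counter-ion, so the complex is neutral overall.
Ligand charges: 1×oxalato (-2 each), 1×2,2'-bipyridine (neutral), 2×cyano (-1 each); total -4. So Ir + (-4) = 0, giving Ir = +4.
Ligands are named alphabetically: bipyridine before cyano before oxalato.

(2,2'-bipyridine)dicyanooxalatoiridium(IV)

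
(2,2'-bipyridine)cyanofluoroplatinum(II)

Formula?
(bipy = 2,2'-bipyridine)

Ligands: 1 cyano (CN, -1), 1 2,2'-bipyridine (bipy, neutral), 1 fluoro (F, -1). Ligand charge sum = -2.
With Pt in oxidation state +2, the complex ion is [Pt...].

[Pt(bipy)(CN)F]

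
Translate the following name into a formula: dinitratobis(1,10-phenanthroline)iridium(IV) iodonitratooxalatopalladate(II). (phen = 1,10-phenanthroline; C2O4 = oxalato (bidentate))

[Ir(NO3)2(phen)2][Pd(C2O4)I(NO3)]

Cation [Ir…]: ligand charges -2, Ir(IV) ⇒ ion charge 2+.
Anion [Pd…]: ligand charges -4, Pd(II) ⇒ ion charge 2−.
One 2+ cation balances one 2− anion.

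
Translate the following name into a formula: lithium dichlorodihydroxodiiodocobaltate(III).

Li3[CoCl2I2(OH)2]

Ligands: 2 chloro (Cl, -1), 2 iodo (I, -1), 2 hydroxo (OH, -1). Ligand charge sum = -6.
With Co in oxidation state +3, the complex ion is [Co...]^3−.
Charge balance with lithium (+1) requires 1 complex ion per 3 lithium.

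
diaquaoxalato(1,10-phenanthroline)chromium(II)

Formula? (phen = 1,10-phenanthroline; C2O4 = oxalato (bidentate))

[Cr(C2O4)(H2O)2(phen)]

Ligands: 1 1,10-phenanthroline (phen, neutral), 1 oxalato (C2O4, -2), 2 aqua (H2O, neutral). Ligand charge sum = -2.
With Cr in oxidation state +2, the complex ion is [Cr...].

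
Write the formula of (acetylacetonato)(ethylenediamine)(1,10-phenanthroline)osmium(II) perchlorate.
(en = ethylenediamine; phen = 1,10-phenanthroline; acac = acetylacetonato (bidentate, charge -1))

[Os(acac)(en)(phen)]ClO4

Ligands: 1 ethylenediamine (en, neutral), 1 1,10-phenanthroline (phen, neutral), 1 acetylacetonato (acac, -1). Ligand charge sum = -1.
With Os in oxidation state +2, the complex ion is [Os...]^1+.
Charge balance with perchlorate (-1) requires 1 complex ion per 1 perchlorate.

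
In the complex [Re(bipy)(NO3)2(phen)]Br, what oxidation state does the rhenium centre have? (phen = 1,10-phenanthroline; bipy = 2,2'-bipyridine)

1 bromide outside the brackets (-1 each) → the complex ion is 1+.
Ligand charges: 1×phen neutral; 1×bipy neutral; 2×NO3 = -2; sum -2.
Re + (-2) = 1+ ⇒ Re is +3.

+3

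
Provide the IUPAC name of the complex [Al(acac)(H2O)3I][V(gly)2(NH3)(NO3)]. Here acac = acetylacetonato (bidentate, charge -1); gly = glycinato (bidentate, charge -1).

Aluminium is always +3 in its complexes; the cation's ligand charges sum to -2, so the complex cation is 1+.
A 1:1 salt means the anion carries the equal and opposite charge, 1−.
Anion: ligand charges sum to -3; for the ion to be 1−, V = +2.

(acetylacetonato)triaquaiodoaluminium(III) amminebis(glycinato)nitratovanadate(II)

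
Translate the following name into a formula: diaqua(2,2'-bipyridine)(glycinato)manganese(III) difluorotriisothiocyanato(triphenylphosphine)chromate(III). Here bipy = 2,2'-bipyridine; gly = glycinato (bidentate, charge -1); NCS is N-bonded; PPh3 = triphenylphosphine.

Cation [Mn…]: ligand charges -1, Mn(III) ⇒ ion charge 2+.
Anion [Cr…]: ligand charges -5, Cr(III) ⇒ ion charge 2−.
One 2+ cation balances one 2− anion.

[Mn(bipy)(gly)(H2O)2][CrF2(NCS)3(PPh3)]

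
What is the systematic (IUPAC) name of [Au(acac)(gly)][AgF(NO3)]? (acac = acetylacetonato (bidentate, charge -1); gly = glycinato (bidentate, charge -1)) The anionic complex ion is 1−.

The complex anion is given as 1−; its ligand charges sum to -2, so Ag = +1.
A 1:1 salt means the cation carries the equal and opposite charge, 1+.
Cation: ligand charges sum to -2; for the ion to be 1+, Au = +3.

(acetylacetonato)(glycinato)gold(III) fluoronitratoargentate(I)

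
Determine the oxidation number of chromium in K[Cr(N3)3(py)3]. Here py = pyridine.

+2

1 potassium outside the brackets (+1 each) → the complex ion is 1−.
Ligand charges: 3×N3 = -3; 3×py neutral; sum -3.
Cr + (-3) = 1− ⇒ Cr is +2.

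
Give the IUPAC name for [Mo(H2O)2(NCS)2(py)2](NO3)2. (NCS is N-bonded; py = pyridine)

The 2 nitrate counter-ions carry a total charge of -2, so each complex ion is 2+.
Ligand charges: 2×aqua (neutral), 2×isothiocyanato (-1 each), 2×pyridine (neutral); total -2. So Mo + (-2) = 2+, giving Mo = +4.
Ligands are named alphabetically: aqua before isothiocyanato before pyridine.

diaquadiisothiocyanatobis(pyridine)molybdenum(IV) nitrate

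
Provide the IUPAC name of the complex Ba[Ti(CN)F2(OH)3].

The 1 barium counter-ion carries a total charge of +2, so each complex ion is 2−.
Ligand charges: 3×hydroxo (-1 each), 2×fluoro (-1 each), 1×cyano (-1 each); total -6. So Ti + (-6) = 2−, giving Ti = +4.
The complex ion is anionic, so titanium takes the -ate form titanate(IV).

barium cyanodifluorotrihydroxotitanate(IV)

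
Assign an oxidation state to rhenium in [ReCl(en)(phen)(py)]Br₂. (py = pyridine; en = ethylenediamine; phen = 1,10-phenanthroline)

+3

2 bromide outside the brackets (-1 each) → the complex ion is 2+.
Ligand charges: 1×py neutral; 1×en neutral; 1×phen neutral; 1×Cl = -1; sum -1.
Re + (-1) = 2+ ⇒ Re is +3.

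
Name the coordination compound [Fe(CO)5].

There is no counter-ion, so the complex is neutral overall.
Ligand charges: 5×carbonyl (neutral); total 0. So Fe + (0) = 0, giving Fe = 0.

pentacarbonyliron(0)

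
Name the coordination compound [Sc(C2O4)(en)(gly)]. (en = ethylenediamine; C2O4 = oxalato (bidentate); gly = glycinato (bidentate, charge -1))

There is no counter-ion, so the complex is neutral overall.
Ligand charges: 1×ethylenediamine (neutral), 1×oxalato (-2 each), 1×glycinato (-1 each); total -3. So Sc + (-3) = 0, giving Sc = +3.
Ligands are named alphabetically: ethylenediamine before glycinato before oxalato.

(ethylenediamine)(glycinato)oxalatoscandium(III)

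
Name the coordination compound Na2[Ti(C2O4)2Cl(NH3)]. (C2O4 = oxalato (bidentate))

sodium amminechlorodioxalatotitanate(III)

The 2 sodium counter-ions carry a total charge of +2, so each complex ion is 2−.
Ligand charges: 1×chloro (-1 each), 2×oxalato (-2 each), 1×ammine (neutral); total -5. So Ti + (-5) = 2−, giving Ti = +3.
The complex ion is anionic, so titanium takes the -ate form titanate(III).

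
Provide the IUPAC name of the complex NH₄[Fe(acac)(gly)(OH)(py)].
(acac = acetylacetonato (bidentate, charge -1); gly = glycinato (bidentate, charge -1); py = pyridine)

ammonium (acetylacetonato)(glycinato)hydroxo(pyridine)ferrate(II)

The 1 ammonium counter-ion carries a total charge of +1, so each complex ion is 1−.
Ligand charges: 1×acetylacetonato (-1 each), 1×glycinato (-1 each), 1×hydroxo (-1 each), 1×pyridine (neutral); total -3. So Fe + (-3) = 1−, giving Fe = +2.
Ligands are named alphabetically: acetylacetonato before glycinato before hydroxo before pyridine.
The complex ion is anionic, so iron takes the -ate form ferrate(II).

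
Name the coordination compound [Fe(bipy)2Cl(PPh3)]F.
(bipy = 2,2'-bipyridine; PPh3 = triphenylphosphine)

The 1 fluoride counter-ion carries a total charge of -1, so each complex ion is 1+.
Ligand charges: 2×2,2'-bipyridine (neutral), 1×triphenylphosphine (neutral), 1×chloro (-1 each); total -1. So Fe + (-1) = 1+, giving Fe = +2.
Ligands are named alphabetically: bipyridine before chloro before triphenylphosphine.

bis(2,2'-bipyridine)chloro(triphenylphosphine)iron(II) fluoride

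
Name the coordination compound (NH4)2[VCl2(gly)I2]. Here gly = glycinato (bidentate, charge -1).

The 2 ammonium counter-ions carry a total charge of +2, so each complex ion is 2−.
Ligand charges: 2×chloro (-1 each), 2×iodo (-1 each), 1×glycinato (-1 each); total -5. So V + (-5) = 2−, giving V = +3.
Ligands are named alphabetically: chloro before glycinato before iodo.
The complex ion is anionic, so vanadium takes the -ate form vanadate(III).

ammonium dichloro(glycinato)diiodovanadate(III)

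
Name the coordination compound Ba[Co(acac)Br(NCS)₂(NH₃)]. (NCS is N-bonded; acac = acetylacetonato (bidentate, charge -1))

barium (acetylacetonato)amminebromodiisothiocyanatocobaltate(II)

The 1 barium counter-ion carries a total charge of +2, so each complex ion is 2−.
Ligand charges: 2×isothiocyanato (-1 each), 1×bromo (-1 each), 1×ammine (neutral), 1×acetylacetonato (-1 each); total -4. So Co + (-4) = 2−, giving Co = +2.
Ligands are named alphabetically: acetylacetonato before ammine before bromo before isothiocyanato.
The complex ion is anionic, so cobalt takes the -ate form cobaltate(II).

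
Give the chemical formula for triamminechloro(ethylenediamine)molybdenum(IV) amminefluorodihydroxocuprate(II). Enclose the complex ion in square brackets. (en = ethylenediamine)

[MoCl(en)(NH3)3][CuF(NH3)(OH)2]3

Cation [Mo…]: ligand charges -1, Mo(IV) ⇒ ion charge 3+.
Anion [Cu…]: ligand charges -3, Cu(II) ⇒ ion charge 1−.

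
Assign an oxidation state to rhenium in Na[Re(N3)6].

+5

1 sodium outside the brackets (+1 each) → the complex ion is 1−.
Ligand charges: 6×N3 = -6; sum -6.
Re + (-6) = 1− ⇒ Re is +5.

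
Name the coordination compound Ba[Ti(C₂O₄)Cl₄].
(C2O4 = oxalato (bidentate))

barium tetrachlorooxalatotitanate(IV)

The 1 barium counter-ion carries a total charge of +2, so each complex ion is 2−.
Ligand charges: 4×chloro (-1 each), 1×oxalato (-2 each); total -6. So Ti + (-6) = 2−, giving Ti = +4.
Ligands are named alphabetically: chloro before oxalato.
The complex ion is anionic, so titanium takes the -ate form titanate(IV).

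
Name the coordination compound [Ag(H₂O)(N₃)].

aquaazidosilver(I)

There is no counter-ion, so the complex is neutral overall.
Ligand charges: 1×azido (-1 each), 1×aqua (neutral); total -1. So Ag + (-1) = 0, giving Ag = +1.
Ligands are named alphabetically: aqua before azido.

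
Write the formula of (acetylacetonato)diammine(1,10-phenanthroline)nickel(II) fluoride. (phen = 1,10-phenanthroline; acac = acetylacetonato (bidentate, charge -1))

Ligands: 2 ammine (NH3, neutral), 1 1,10-phenanthroline (phen, neutral), 1 acetylacetonato (acac, -1). Ligand charge sum = -1.
With Ni in oxidation state +2, the complex ion is [Ni...]^1+.
Charge balance with fluoride (-1) requires 1 complex ion per 1 fluoride.

[Ni(acac)(NH3)2(phen)]F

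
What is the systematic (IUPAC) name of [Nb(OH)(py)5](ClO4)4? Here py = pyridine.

hydroxopentakis(pyridine)niobium(V) perchlorate

The 4 perchlorate counter-ions carry a total charge of -4, so each complex ion is 4+.
Ligand charges: 5×pyridine (neutral), 1×hydroxo (-1 each); total -1. So Nb + (-1) = 4+, giving Nb = +5.
Ligands are named alphabetically: hydroxo before pyridine.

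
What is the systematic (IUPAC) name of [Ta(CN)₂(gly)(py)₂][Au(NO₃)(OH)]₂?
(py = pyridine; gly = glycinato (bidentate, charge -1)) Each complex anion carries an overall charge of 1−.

Both ions are complex: the cation is named first with the plain metal name, the anion second with the -ate form; each ion's ligands are alphabetised independently.
The complex anion is given as 1−; its ligand charges sum to -2, so Au = +1.
With 2 anions per cation, the cation must be 2×1 = 2+.
Cation: ligand charges sum to -3; for the ion to be 2+, Ta = +5.

dicyano(glycinato)bis(pyridine)tantalum(V) hydroxonitratoaurate(I)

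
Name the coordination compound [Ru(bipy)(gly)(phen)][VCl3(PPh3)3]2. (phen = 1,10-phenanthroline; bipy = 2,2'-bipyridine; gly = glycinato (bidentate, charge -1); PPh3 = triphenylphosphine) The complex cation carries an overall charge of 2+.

(2,2'-bipyridine)(glycinato)(1,10-phenanthroline)ruthenium(III) trichlorotris(triphenylphosphine)vanadate(II)

The complex cation is given as 2+; its ligand charges sum to -1, so Ru = +3.
With 2 anions per cation, each anion must be 2/2 = 1−.
Anion: ligand charges sum to -3; for the ion to be 1−, V = +2.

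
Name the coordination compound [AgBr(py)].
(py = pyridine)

bromo(pyridine)silver(I)

There is no counter-ion, so the complex is neutral overall.
Ligand charges: 1×pyridine (neutral), 1×bromo (-1 each); total -1. So Ag + (-1) = 0, giving Ag = +1.
Ligands are named alphabetically: bromo before pyridine.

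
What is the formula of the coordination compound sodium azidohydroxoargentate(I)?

Ligands: 1 hydroxo (OH, -1), 1 azido (N3, -1). Ligand charge sum = -2.
Charge balance with sodium (+1) requires 1 complex ion per 1 sodium.

Na[Ag(N3)(OH)]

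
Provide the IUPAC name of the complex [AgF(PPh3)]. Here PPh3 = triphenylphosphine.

fluoro(triphenylphosphine)silver(I)

There is no counter-ion, so the complex is neutral overall.
Ligand charges: 1×triphenylphosphine (neutral), 1×fluoro (-1 each); total -1. So Ag + (-1) = 0, giving Ag = +1.
Ligands are named alphabetically: fluoro before triphenylphosphine.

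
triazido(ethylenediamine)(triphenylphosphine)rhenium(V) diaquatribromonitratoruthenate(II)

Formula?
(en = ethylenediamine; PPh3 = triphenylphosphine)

[Re(en)(N3)3(PPh3)][RuBr3(H2O)2(NO3)]

Cation [Re…]: ligand charges -3, Re(V) ⇒ ion charge 2+.
Anion [Ru…]: ligand charges -4, Ru(II) ⇒ ion charge 2−.
One 2+ cation balances one 2− anion.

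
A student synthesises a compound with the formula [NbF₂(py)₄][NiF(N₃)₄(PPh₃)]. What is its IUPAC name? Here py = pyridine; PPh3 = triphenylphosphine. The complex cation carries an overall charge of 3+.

The complex cation is given as 3+; its ligand charges sum to -2, so Nb = +5.
A 1:1 salt means the anion carries the equal and opposite charge, 3−.
Anion: ligand charges sum to -5; for the ion to be 3−, Ni = +2.

difluorotetrakis(pyridine)niobium(V) tetraazidofluoro(triphenylphosphine)nickelate(II)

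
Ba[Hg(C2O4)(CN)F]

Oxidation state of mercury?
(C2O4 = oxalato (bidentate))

1 barium outside the brackets (+2 each) → the complex ion is 2−.
Ligand charges: 1×CN = -1; 1×F = -1; 1×C2O4 = -2; sum -4.
Hg + (-4) = 2− ⇒ Hg is +2.

+2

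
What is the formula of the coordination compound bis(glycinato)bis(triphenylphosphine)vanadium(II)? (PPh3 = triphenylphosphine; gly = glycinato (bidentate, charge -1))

Ligands: 2 triphenylphosphine (PPh3, neutral), 2 glycinato (gly, -1). Ligand charge sum = -2.
With V in oxidation state +2, the complex ion is [V...].

[V(gly)2(PPh3)2]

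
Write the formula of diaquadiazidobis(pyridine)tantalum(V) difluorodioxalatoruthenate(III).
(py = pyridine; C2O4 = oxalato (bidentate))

[Ta(H2O)2(N3)2(py)2][Ru(C2O4)2F2]

Cation [Ta…]: ligand charges -2, Ta(V) ⇒ ion charge 3+.
Anion [Ru…]: ligand charges -6, Ru(III) ⇒ ion charge 3−.
One 3+ cation balances one 3− anion.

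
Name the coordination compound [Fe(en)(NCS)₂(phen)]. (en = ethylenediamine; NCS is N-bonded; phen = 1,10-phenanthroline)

There is no counter-ion, so the complex is neutral overall.
Ligand charges: 1×ethylenediamine (neutral), 2×isothiocyanato (-1 each), 1×1,10-phenanthroline (neutral); total -2. So Fe + (-2) = 0, giving Fe = +2.
Ligands are named alphabetically: ethylenediamine before isothiocyanato before phenanthroline.

(ethylenediamine)diisothiocyanato(1,10-phenanthroline)iron(II)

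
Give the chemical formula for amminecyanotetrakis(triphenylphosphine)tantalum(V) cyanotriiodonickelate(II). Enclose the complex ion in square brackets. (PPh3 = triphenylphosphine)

Cation [Ta…]: ligand charges -1, Ta(V) ⇒ ion charge 4+.
Anion [Ni…]: ligand charges -4, Ni(II) ⇒ ion charge 2−.
One 4+ cation requires 2 of the 2− anion.

[Ta(CN)(NH3)(PPh3)4][Ni(CN)I3]2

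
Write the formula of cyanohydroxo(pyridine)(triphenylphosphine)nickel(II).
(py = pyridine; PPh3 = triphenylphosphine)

Ligands: 1 pyridine (py, neutral), 1 hydroxo (OH, -1), 1 cyano (CN, -1), 1 triphenylphosphine (PPh3, neutral). Ligand charge sum = -2.
With Ni in oxidation state +2, the complex ion is [Ni...].

[Ni(CN)(OH)(PPh3)(py)]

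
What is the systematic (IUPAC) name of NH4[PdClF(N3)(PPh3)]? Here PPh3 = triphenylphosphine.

ammonium azidochlorofluoro(triphenylphosphine)palladate(II)

The 1 ammonium counter-ion carries a total charge of +1, so each complex ion is 1−.
Ligand charges: 1×chloro (-1 each), 1×azido (-1 each), 1×fluoro (-1 each), 1×triphenylphosphine (neutral); total -3. So Pd + (-3) = 1−, giving Pd = +2.
Ligands are named alphabetically: azido before chloro before fluoro before triphenylphosphine.
The complex ion is anionic, so palladium takes the -ate form palladate(II).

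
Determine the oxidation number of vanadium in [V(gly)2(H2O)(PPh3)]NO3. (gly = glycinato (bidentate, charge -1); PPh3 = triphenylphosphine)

1 nitrate outside the brackets (-1 each) → the complex ion is 1+.
Ligand charges: 1×H2O neutral; 2×gly = -2; 1×PPh3 neutral; sum -2.
V + (-2) = 1+ ⇒ V is +3.

+3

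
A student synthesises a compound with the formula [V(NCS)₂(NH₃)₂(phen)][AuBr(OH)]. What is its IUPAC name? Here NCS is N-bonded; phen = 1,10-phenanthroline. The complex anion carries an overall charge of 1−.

diamminediisothiocyanato(1,10-phenanthroline)vanadium(III) bromohydroxoaurate(I)

The complex anion is given as 1−; its ligand charges sum to -2, so Au = +1.
A 1:1 salt means the cation carries the equal and opposite charge, 1+.
Cation: ligand charges sum to -2; for the ion to be 1+, V = +3.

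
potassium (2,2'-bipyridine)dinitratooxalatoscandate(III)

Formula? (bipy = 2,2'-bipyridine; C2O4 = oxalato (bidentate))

Ligands: 2 nitrato (NO3, -1), 1 2,2'-bipyridine (bipy, neutral), 1 oxalato (C2O4, -2). Ligand charge sum = -4.
With Sc in oxidation state +3, the complex ion is [Sc...]^1−.
Charge balance with potassium (+1) requires 1 complex ion per 1 potassium.

K[Sc(bipy)(C2O4)(NO3)2]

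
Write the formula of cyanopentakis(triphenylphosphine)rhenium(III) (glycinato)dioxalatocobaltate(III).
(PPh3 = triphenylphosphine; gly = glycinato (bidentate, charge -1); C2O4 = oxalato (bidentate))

[Re(CN)(PPh3)5][Co(C2O4)2(gly)]

Cation [Re…]: ligand charges -1, Re(III) ⇒ ion charge 2+.
Anion [Co…]: ligand charges -5, Co(III) ⇒ ion charge 2−.
One 2+ cation balances one 2− anion.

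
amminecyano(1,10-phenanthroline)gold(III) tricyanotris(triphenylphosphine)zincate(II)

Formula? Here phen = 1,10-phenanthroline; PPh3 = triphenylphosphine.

Cation [Au…]: ligand charges -1, Au(III) ⇒ ion charge 2+.
Anion [Zn…]: ligand charges -3, Zn(II) ⇒ ion charge 1−.
One 2+ cation requires 2 of the 1− anion.

[Au(CN)(NH3)(phen)][Zn(CN)3(PPh3)3]2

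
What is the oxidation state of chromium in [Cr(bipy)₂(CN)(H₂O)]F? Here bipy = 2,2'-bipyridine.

1 fluoride outside the brackets (-1 each) → the complex ion is 1+.
Ligand charges: 1×CN = -1; 1×H2O neutral; 2×bipy neutral; sum -1.
Cr + (-1) = 1+ ⇒ Cr is +2.

+2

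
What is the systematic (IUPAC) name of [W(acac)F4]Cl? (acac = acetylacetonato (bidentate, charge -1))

The 1 chloride counter-ion carries a total charge of -1, so each complex ion is 1+.
Ligand charges: 4×fluoro (-1 each), 1×acetylacetonato (-1 each); total -5. So W + (-5) = 1+, giving W = +6.
Ligands are named alphabetically: acetylacetonato before fluoro.

(acetylacetonato)tetrafluorotungsten(VI) chloride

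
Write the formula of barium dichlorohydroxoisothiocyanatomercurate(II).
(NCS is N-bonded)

Ba[HgCl2(NCS)(OH)]

Ligands: 1 isothiocyanato (NCS, -1), 2 chloro (Cl, -1), 1 hydroxo (OH, -1). Ligand charge sum = -4.
Charge balance with barium (+2) requires 1 complex ion per 1 barium.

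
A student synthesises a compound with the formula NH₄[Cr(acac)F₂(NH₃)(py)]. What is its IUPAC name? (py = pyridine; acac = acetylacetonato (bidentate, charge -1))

The 1 ammonium counter-ion carries a total charge of +1, so each complex ion is 1−.
Ligand charges: 1×pyridine (neutral), 2×fluoro (-1 each), 1×ammine (neutral), 1×acetylacetonato (-1 each); total -3. So Cr + (-3) = 1−, giving Cr = +2.
The complex ion is anionic, so chromium takes the -ate form chromate(II).

ammonium (acetylacetonato)amminedifluoro(pyridine)chromate(II)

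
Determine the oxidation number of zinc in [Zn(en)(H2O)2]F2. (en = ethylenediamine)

+2

2 fluoride outside the brackets (-1 each) → the complex ion is 2+.
Ligand charges: 1×en neutral; 2×H2O neutral; sum 0.
Zn + (0) = 2+ ⇒ Zn is +2.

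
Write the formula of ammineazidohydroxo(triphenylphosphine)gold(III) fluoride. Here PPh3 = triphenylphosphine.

[Au(N3)(NH3)(OH)(PPh3)]F

Ligands: 1 ammine (NH3, neutral), 1 hydroxo (OH, -1), 1 azido (N3, -1), 1 triphenylphosphine (PPh3, neutral). Ligand charge sum = -2.
Charge balance with fluoride (-1) requires 1 complex ion per 1 fluoride.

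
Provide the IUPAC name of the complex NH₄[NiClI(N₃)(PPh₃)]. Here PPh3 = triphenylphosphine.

ammonium azidochloroiodo(triphenylphosphine)nickelate(II)

The 1 ammonium counter-ion carries a total charge of +1, so each complex ion is 1−.
Ligand charges: 1×triphenylphosphine (neutral), 1×iodo (-1 each), 1×chloro (-1 each), 1×azido (-1 each); total -3. So Ni + (-3) = 1−, giving Ni = +2.
Ligands are named alphabetically: azido before chloro before iodo before triphenylphosphine.
The complex ion is anionic, so nickel takes the -ate form nickelate(II).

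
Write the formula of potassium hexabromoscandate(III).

Ligands: 6 bromo (Br, -1). Ligand charge sum = -6.
With Sc in oxidation state +3, the complex ion is [Sc...]^3−.
Charge balance with potassium (+1) requires 1 complex ion per 3 potassium.

K3[ScBr6]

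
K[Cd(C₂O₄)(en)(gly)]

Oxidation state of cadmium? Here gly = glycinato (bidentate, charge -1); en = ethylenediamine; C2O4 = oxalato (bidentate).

1 potassium outside the brackets (+1 each) → the complex ion is 1−.
Ligand charges: 1×gly = -1; 1×en neutral; 1×C2O4 = -2; sum -3.
Cd + (-3) = 1− ⇒ Cd is +2.

+2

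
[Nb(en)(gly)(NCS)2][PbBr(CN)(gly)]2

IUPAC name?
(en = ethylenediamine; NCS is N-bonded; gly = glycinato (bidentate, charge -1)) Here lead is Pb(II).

(ethylenediamine)(glycinato)diisothiocyanatoniobium(V) bromocyano(glycinato)plumbate(II)

Pb is given as +2; the anion's ligand charges sum to -3, so the complex anion is 1−.
With 2 anions per cation, the cation must be 2×1 = 2+.
Cation: ligand charges sum to -3; for the ion to be 2+, Nb = +5.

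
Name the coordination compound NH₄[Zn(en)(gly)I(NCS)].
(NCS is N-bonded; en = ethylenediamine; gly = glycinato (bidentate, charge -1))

The 1 ammonium counter-ion carries a total charge of +1, so each complex ion is 1−.
Ligand charges: 1×isothiocyanato (-1 each), 1×ethylenediamine (neutral), 1×glycinato (-1 each), 1×iodo (-1 each); total -3. So Zn + (-3) = 1−, giving Zn = +2.
Ligands are named alphabetically: ethylenediamine before glycinato before iodo before isothiocyanato.
The complex ion is anionic, so zinc takes the -ate form zincate(II).

ammonium (ethylenediamine)(glycinato)iodoisothiocyanatozincate(II)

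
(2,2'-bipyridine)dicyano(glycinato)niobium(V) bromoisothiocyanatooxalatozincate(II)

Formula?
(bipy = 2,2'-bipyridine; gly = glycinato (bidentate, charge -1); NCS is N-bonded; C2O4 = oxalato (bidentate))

Cation [Nb…]: ligand charges -3, Nb(V) ⇒ ion charge 2+.
Anion [Zn…]: ligand charges -4, Zn(II) ⇒ ion charge 2−.

[Nb(bipy)(CN)2(gly)][ZnBr(C2O4)(NCS)]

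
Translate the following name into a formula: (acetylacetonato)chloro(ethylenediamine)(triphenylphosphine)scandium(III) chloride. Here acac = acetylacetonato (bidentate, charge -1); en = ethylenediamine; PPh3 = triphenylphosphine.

Ligands: 1 acetylacetonato (acac, -1), 1 ethylenediamine (en, neutral), 1 triphenylphosphine (PPh3, neutral), 1 chloro (Cl, -1). Ligand charge sum = -2.
Charge balance with chloride (-1) requires 1 complex ion per 1 chloride.

[Sc(acac)Cl(en)(PPh3)]Cl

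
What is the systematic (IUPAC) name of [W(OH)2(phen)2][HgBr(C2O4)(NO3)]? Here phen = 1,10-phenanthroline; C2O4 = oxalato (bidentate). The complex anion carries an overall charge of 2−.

dihydroxobis(1,10-phenanthroline)tungsten(IV) bromonitratooxalatomercurate(II)

The complex anion is given as 2−; its ligand charges sum to -4, so Hg = +2.
A 1:1 salt means the cation carries the equal and opposite charge, 2+.
Cation: ligand charges sum to -2; for the ion to be 2+, W = +4.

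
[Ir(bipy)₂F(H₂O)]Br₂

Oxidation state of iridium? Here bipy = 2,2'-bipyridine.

+3

2 bromide outside the brackets (-1 each) → the complex ion is 2+.
Ligand charges: 1×H2O neutral; 2×bipy neutral; 1×F = -1; sum -1.
Ir + (-1) = 2+ ⇒ Ir is +3.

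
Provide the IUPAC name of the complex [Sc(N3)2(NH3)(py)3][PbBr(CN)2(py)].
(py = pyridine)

Both ions are complex: the cation is named first with the plain metal name, the anion second with the -ate form; each ion's ligands are alphabetised independently.
Scandium is always +3 in its complexes; the cation's ligand charges sum to -2, so the complex cation is 1+.
A 1:1 salt means the anion carries the equal and opposite charge, 1−.
Anion: ligand charges sum to -3; for the ion to be 1−, Pb = +2.

amminediazidotris(pyridine)scandium(III) bromodicyano(pyridine)plumbate(II)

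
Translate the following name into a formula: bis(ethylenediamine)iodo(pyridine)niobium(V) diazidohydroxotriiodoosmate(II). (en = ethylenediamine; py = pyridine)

[Nb(en)2I(py)][OsI3(N3)2(OH)]

Cation [Nb…]: ligand charges -1, Nb(V) ⇒ ion charge 4+.
Anion [Os…]: ligand charges -6, Os(II) ⇒ ion charge 4−.
One 4+ cation balances one 4− anion.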